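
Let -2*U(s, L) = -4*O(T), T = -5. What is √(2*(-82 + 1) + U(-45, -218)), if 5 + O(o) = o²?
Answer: I*√122 ≈ 11.045*I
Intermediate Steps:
O(o) = -5 + o²
U(s, L) = 40 (U(s, L) = -(-2)*(-5 + (-5)²) = -(-2)*(-5 + 25) = -(-2)*20 = -½*(-80) = 40)
√(2*(-82 + 1) + U(-45, -218)) = √(2*(-82 + 1) + 40) = √(2*(-81) + 40) = √(-162 + 40) = √(-122) = I*√122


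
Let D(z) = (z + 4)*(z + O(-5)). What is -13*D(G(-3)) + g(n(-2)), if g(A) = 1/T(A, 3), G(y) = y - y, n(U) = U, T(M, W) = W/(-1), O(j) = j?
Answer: 779/3 ≈ 259.67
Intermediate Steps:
T(M, W) = -W (T(M, W) = W*(-1) = -W)
G(y) = 0
D(z) = (-5 + z)*(4 + z) (D(z) = (z + 4)*(z - 5) = (4 + z)*(-5 + z) = (-5 + z)*(4 + z))
g(A) = -1/3 (g(A) = 1/(-1*3) = 1/(-3) = -1/3)
-13*D(G(-3)) + g(n(-2)) = -13*(-20 + 0**2 - 1*0) - 1/3 = -13*(-20 + 0 + 0) - 1/3 = -13*(-20) - 1/3 = 260 - 1/3 = 779/3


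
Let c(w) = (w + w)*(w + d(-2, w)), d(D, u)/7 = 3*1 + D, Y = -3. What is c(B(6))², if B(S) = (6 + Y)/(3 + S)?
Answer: 1936/81 ≈ 23.901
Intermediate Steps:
d(D, u) = 21 + 7*D (d(D, u) = 7*(3*1 + D) = 7*(3 + D) = 21 + 7*D)
B(S) = 3/(3 + S) (B(S) = (6 - 3)/(3 + S) = 3/(3 + S))
c(w) = 2*w*(7 + w) (c(w) = (w + w)*(w + (21 + 7*(-2))) = (2*w)*(w + (21 - 14)) = (2*w)*(w + 7) = (2*w)*(7 + w) = 2*w*(7 + w))
c(B(6))² = (2*(3/(3 + 6))*(7 + 3/(3 + 6)))² = (2*(3/9)*(7 + 3/9))² = (2*(3*(⅑))*(7 + 3*(⅑)))² = (2*(⅓)*(7 + ⅓))² = (2*(⅓)*(22/3))² = (44/9)² = 1936/81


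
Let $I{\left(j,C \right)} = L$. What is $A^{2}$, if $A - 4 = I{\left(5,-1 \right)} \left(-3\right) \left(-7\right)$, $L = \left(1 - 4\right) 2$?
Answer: $14884$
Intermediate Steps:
$L = -6$ ($L = \left(-3\right) 2 = -6$)
$I{\left(j,C \right)} = -6$
$A = -122$ ($A = 4 + \left(-6\right) \left(-3\right) \left(-7\right) = 4 + 18 \left(-7\right) = 4 - 126 = -122$)
$A^{2} = \left(-122\right)^{2} = 14884$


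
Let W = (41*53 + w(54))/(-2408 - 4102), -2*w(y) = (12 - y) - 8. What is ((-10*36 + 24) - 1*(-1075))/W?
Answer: -343635/157 ≈ -2188.8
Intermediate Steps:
w(y) = -2 + y/2 (w(y) = -((12 - y) - 8)/2 = -(4 - y)/2 = -2 + y/2)
W = -157/465 (W = (41*53 + (-2 + (1/2)*54))/(-2408 - 4102) = (2173 + (-2 + 27))/(-6510) = (2173 + 25)*(-1/6510) = 2198*(-1/6510) = -157/465 ≈ -0.33763)
((-10*36 + 24) - 1*(-1075))/W = ((-10*36 + 24) - 1*(-1075))/(-157/465) = ((-360 + 24) + 1075)*(-465/157) = (-336 + 1075)*(-465/157) = 739*(-465/157) = -343635/157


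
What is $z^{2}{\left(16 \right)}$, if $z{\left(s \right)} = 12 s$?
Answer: $36864$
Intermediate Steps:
$z^{2}{\left(16 \right)} = \left(12 \cdot 16\right)^{2} = 192^{2} = 36864$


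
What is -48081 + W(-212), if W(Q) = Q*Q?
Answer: -3137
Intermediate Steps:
W(Q) = Q²
-48081 + W(-212) = -48081 + (-212)² = -48081 + 44944 = -3137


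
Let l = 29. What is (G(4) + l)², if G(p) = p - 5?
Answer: 784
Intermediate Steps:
G(p) = -5 + p
(G(4) + l)² = ((-5 + 4) + 29)² = (-1 + 29)² = 28² = 784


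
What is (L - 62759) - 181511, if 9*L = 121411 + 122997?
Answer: -1954022/9 ≈ -2.1711e+5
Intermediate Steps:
L = 244408/9 (L = (121411 + 122997)/9 = (⅑)*244408 = 244408/9 ≈ 27156.)
(L - 62759) - 181511 = (244408/9 - 62759) - 181511 = -320423/9 - 181511 = -1954022/9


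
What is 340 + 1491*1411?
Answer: 2104141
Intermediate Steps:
340 + 1491*1411 = 340 + 2103801 = 2104141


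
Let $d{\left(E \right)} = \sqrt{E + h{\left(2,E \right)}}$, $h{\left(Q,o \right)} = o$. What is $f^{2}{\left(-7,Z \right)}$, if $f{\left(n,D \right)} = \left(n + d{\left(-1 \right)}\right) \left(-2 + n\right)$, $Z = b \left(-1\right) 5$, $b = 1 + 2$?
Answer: $3807 - 1134 i \sqrt{2} \approx 3807.0 - 1603.7 i$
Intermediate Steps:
$b = 3$
$Z = -15$ ($Z = 3 \left(-1\right) 5 = \left(-3\right) 5 = -15$)
$d{\left(E \right)} = \sqrt{2} \sqrt{E}$ ($d{\left(E \right)} = \sqrt{E + E} = \sqrt{2 E} = \sqrt{2} \sqrt{E}$)
$f{\left(n,D \right)} = \left(-2 + n\right) \left(n + i \sqrt{2}\right)$ ($f{\left(n,D \right)} = \left(n + \sqrt{2} \sqrt{-1}\right) \left(-2 + n\right) = \left(n + \sqrt{2} i\right) \left(-2 + n\right) = \left(n + i \sqrt{2}\right) \left(-2 + n\right) = \left(-2 + n\right) \left(n + i \sqrt{2}\right)$)
$f^{2}{\left(-7,Z \right)} = \left(\left(-7\right)^{2} - -14 - 2 i \sqrt{2} + i \left(-7\right) \sqrt{2}\right)^{2} = \left(49 + 14 - 2 i \sqrt{2} - 7 i \sqrt{2}\right)^{2} = \left(63 - 9 i \sqrt{2}\right)^{2}$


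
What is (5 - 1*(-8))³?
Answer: 2197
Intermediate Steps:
(5 - 1*(-8))³ = (5 + 8)³ = 13³ = 2197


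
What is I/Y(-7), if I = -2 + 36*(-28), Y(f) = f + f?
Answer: 505/7 ≈ 72.143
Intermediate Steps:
Y(f) = 2*f
I = -1010 (I = -2 - 1008 = -1010)
I/Y(-7) = -1010/(2*(-7)) = -1010/(-14) = -1010*(-1/14) = 505/7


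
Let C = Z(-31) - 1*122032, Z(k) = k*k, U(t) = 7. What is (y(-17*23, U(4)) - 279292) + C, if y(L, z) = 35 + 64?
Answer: -400264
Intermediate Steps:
Z(k) = k²
y(L, z) = 99
C = -121071 (C = (-31)² - 1*122032 = 961 - 122032 = -121071)
(y(-17*23, U(4)) - 279292) + C = (99 - 279292) - 121071 = -279193 - 121071 = -400264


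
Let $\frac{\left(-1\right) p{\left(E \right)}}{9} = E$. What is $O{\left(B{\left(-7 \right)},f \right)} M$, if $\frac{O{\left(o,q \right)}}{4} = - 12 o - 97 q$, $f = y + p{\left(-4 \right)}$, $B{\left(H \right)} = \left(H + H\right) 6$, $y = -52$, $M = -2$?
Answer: $-20480$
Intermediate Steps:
$p{\left(E \right)} = - 9 E$
$B{\left(H \right)} = 12 H$ ($B{\left(H \right)} = 2 H 6 = 12 H$)
$f = -16$ ($f = -52 - -36 = -52 + 36 = -16$)
$O{\left(o,q \right)} = - 388 q - 48 o$ ($O{\left(o,q \right)} = 4 \left(- 12 o - 97 q\right) = 4 \left(- 97 q - 12 o\right) = - 388 q - 48 o$)
$O{\left(B{\left(-7 \right)},f \right)} M = \left(\left(-388\right) \left(-16\right) - 48 \cdot 12 \left(-7\right)\right) \left(-2\right) = \left(6208 - -4032\right) \left(-2\right) = \left(6208 + 4032\right) \left(-2\right) = 10240 \left(-2\right) = -20480$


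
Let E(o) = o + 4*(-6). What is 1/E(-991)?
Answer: -1/1015 ≈ -0.00098522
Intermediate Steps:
E(o) = -24 + o (E(o) = o - 24 = -24 + o)
1/E(-991) = 1/(-24 - 991) = 1/(-1015) = -1/1015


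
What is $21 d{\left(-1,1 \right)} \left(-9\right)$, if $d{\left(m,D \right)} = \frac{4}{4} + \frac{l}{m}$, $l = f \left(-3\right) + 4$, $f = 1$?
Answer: $0$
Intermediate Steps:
$l = 1$ ($l = 1 \left(-3\right) + 4 = -3 + 4 = 1$)
$d{\left(m,D \right)} = 1 + \frac{1}{m}$ ($d{\left(m,D \right)} = \frac{4}{4} + 1 \frac{1}{m} = 4 \cdot \frac{1}{4} + \frac{1}{m} = 1 + \frac{1}{m}$)
$21 d{\left(-1,1 \right)} \left(-9\right) = 21 \frac{1 - 1}{-1} \left(-9\right) = 21 \left(\left(-1\right) 0\right) \left(-9\right) = 21 \cdot 0 \left(-9\right) = 0 \left(-9\right) = 0$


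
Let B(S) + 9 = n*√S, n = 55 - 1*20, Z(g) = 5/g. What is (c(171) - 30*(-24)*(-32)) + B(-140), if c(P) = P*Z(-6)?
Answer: -46383/2 + 70*I*√35 ≈ -23192.0 + 414.13*I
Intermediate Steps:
n = 35 (n = 55 - 20 = 35)
B(S) = -9 + 35*√S
c(P) = -5*P/6 (c(P) = P*(5/(-6)) = P*(5*(-⅙)) = P*(-⅚) = -5*P/6)
(c(171) - 30*(-24)*(-32)) + B(-140) = (-⅚*171 - 30*(-24)*(-32)) + (-9 + 35*√(-140)) = (-285/2 + 720*(-32)) + (-9 + 35*(2*I*√35)) = (-285/2 - 23040) + (-9 + 70*I*√35) = -46365/2 + (-9 + 70*I*√35) = -46383/2 + 70*I*√35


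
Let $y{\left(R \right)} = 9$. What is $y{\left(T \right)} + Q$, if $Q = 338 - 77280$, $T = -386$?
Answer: $-76933$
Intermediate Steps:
$Q = -76942$ ($Q = 338 - 77280 = -76942$)
$y{\left(T \right)} + Q = 9 - 76942 = -76933$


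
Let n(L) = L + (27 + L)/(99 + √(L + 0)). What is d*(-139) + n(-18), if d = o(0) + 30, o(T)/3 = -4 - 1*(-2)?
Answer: 3*(-1118*√2 + 36893*I)/(√2 - 33*I) ≈ -3353.9 - 0.0038888*I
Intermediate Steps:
o(T) = -6 (o(T) = 3*(-4 - 1*(-2)) = 3*(-4 + 2) = 3*(-2) = -6)
d = 24 (d = -6 + 30 = 24)
n(L) = L + (27 + L)/(99 + √L)
d*(-139) + n(-18) = 24*(-139) + (27 + (-18)^(3/2) + 100*(-18))/(99 + √(-18)) = -3336 + (27 - 54*I*√2 - 1800)/(99 + 3*I*√2) = -3336 + (-1773 - 54*I*√2)/(99 + 3*I*√2)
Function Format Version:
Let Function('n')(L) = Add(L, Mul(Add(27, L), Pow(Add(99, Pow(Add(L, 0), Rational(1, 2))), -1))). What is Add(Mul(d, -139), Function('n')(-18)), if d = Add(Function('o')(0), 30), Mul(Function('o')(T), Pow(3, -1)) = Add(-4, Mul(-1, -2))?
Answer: Mul(3, Pow(Add(Pow(2, Rational(1, 2)), Mul(-33, I)), -1), Add(Mul(-1118, Pow(2, Rational(1, 2))), Mul(36893, I))) ≈ Add(-3353.9, Mul(-0.0038888, I))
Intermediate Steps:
Function('o')(T) = -6 (Function('o')(T) = Mul(3, Add(-4, Mul(-1, -2))) = Mul(3, Add(-4, 2)) = Mul(3, -2) = -6)
d = 24 (d = Add(-6, 30) = 24)
Function('n')(L) = Add(L, Mul(Pow(Add(99, Pow(L, Rational(1, 2))), -1), Add(27, L))) (Function('n')(L) = Add(L, Mul(Add(27, L), Pow(Add(99, Pow(L, Rational(1, 2))), -1))) = Add(L, Mul(Pow(Add(99, Pow(L, Rational(1, 2))), -1), Add(27, L))))
Add(Mul(d, -139), Function('n')(-18)) = Add(Mul(24, -139), Mul(Pow(Add(99, Pow(-18, Rational(1, 2))), -1), Add(27, Pow(-18, Rational(3, 2)), Mul(100, -18)))) = Add(-3336, Mul(Pow(Add(99, Mul(3, I, Pow(2, Rational(1, 2)))), -1), Add(27, Mul(-54, I, Pow(2, Rational(1, 2))), -1800))) = Add(-3336, Mul(Pow(Add(99, Mul(3, I, Pow(2, Rational(1, 2)))), -1), Add(-1773, Mul(-54, I, Pow(2, Rational(1, 2))))))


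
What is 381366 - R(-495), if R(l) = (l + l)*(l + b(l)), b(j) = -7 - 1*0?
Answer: -115614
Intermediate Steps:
b(j) = -7 (b(j) = -7 + 0 = -7)
R(l) = 2*l*(-7 + l) (R(l) = (l + l)*(l - 7) = (2*l)*(-7 + l) = 2*l*(-7 + l))
381366 - R(-495) = 381366 - 2*(-495)*(-7 - 495) = 381366 - 2*(-495)*(-502) = 381366 - 1*496980 = 381366 - 496980 = -115614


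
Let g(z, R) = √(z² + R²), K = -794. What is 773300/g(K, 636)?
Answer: 386650*√258733/258733 ≈ 760.14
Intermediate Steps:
g(z, R) = √(R² + z²)
773300/g(K, 636) = 773300/(√(636² + (-794)²)) = 773300/(√(404496 + 630436)) = 773300/(√1034932) = 773300/((2*√258733)) = 773300*(√258733/517466) = 386650*√258733/258733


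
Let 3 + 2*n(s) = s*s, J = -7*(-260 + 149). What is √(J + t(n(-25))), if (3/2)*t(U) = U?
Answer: √8859/3 ≈ 31.374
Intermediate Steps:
J = 777 (J = -7*(-111) = 777)
n(s) = -3/2 + s²/2 (n(s) = -3/2 + (s*s)/2 = -3/2 + s²/2)
t(U) = 2*U/3
√(J + t(n(-25))) = √(777 + 2*(-3/2 + (½)*(-25)²)/3) = √(777 + 2*(-3/2 + (½)*625)/3) = √(777 + 2*(-3/2 + 625/2)/3) = √(777 + (⅔)*311) = √(777 + 622/3) = √(2953/3) = √8859/3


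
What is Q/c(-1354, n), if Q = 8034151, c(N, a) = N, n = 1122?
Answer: -8034151/1354 ≈ -5933.6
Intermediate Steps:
Q/c(-1354, n) = 8034151/(-1354) = 8034151*(-1/1354) = -8034151/1354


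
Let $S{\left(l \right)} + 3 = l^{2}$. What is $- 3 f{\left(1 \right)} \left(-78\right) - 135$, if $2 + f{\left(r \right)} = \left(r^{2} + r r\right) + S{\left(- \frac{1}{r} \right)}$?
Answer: $-603$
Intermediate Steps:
$S{\left(l \right)} = -3 + l^{2}$
$f{\left(r \right)} = -5 + \frac{1}{r^{2}} + 2 r^{2}$ ($f{\left(r \right)} = -2 + \left(\left(r^{2} + r r\right) + \left(-3 + \left(- \frac{1}{r}\right)^{2}\right)\right) = -2 - \left(3 - \frac{1}{r^{2}} - 2 r^{2}\right) = -2 + \left(-3 + \frac{1}{r^{2}} + 2 r^{2}\right) = -5 + \frac{1}{r^{2}} + 2 r^{2}$)
$- 3 f{\left(1 \right)} \left(-78\right) - 135 = - 3 \left(-5 + 1^{-2} + 2 \cdot 1^{2}\right) \left(-78\right) - 135 = - 3 \left(-5 + 1 + 2 \cdot 1\right) \left(-78\right) - 135 = - 3 \left(-5 + 1 + 2\right) \left(-78\right) - 135 = \left(-3\right) \left(-2\right) \left(-78\right) - 135 = 6 \left(-78\right) - 135 = -468 - 135 = -603$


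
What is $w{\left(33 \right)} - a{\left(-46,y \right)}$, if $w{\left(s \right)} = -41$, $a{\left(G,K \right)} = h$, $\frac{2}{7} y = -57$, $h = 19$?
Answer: $-60$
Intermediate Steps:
$y = - \frac{399}{2}$ ($y = \frac{7}{2} \left(-57\right) = - \frac{399}{2} \approx -199.5$)
$a{\left(G,K \right)} = 19$
$w{\left(33 \right)} - a{\left(-46,y \right)} = -41 - 19 = -60$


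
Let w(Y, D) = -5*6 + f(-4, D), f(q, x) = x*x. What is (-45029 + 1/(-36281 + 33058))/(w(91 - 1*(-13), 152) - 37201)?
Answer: 48376156/15177107 ≈ 3.1874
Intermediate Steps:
f(q, x) = x²
w(Y, D) = -30 + D² (w(Y, D) = -5*6 + D² = -30 + D²)
(-45029 + 1/(-36281 + 33058))/(w(91 - 1*(-13), 152) - 37201) = (-45029 + 1/(-36281 + 33058))/((-30 + 152²) - 37201) = (-45029 + 1/(-3223))/((-30 + 23104) - 37201) = (-45029 - 1/3223)/(23074 - 37201) = -145128468/3223/(-14127) = -145128468/3223*(-1/14127) = 48376156/15177107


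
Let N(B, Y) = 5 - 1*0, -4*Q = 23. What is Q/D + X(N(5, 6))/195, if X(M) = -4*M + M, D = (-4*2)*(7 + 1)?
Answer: 43/3328 ≈ 0.012921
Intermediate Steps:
Q = -23/4 (Q = -¼*23 = -23/4 ≈ -5.7500)
N(B, Y) = 5 (N(B, Y) = 5 + 0 = 5)
D = -64 (D = -8*8 = -64)
X(M) = -3*M
Q/D + X(N(5, 6))/195 = -23/4/(-64) - 3*5/195 = -23/4*(-1/64) - 15*1/195 = 23/256 - 1/13 = 43/3328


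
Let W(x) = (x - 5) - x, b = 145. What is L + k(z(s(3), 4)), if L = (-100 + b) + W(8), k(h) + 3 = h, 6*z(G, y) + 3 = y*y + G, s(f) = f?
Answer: 119/3 ≈ 39.667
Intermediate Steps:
W(x) = -5 (W(x) = (-5 + x) - x = -5)
z(G, y) = -1/2 + G/6 + y**2/6 (z(G, y) = -1/2 + (y*y + G)/6 = -1/2 + (y**2 + G)/6 = -1/2 + (G + y**2)/6 = -1/2 + (G/6 + y**2/6) = -1/2 + G/6 + y**2/6)
k(h) = -3 + h
L = 40 (L = (-100 + 145) - 5 = 45 - 5 = 40)
L + k(z(s(3), 4)) = 40 + (-3 + (-1/2 + (1/6)*3 + (1/6)*4**2)) = 40 + (-3 + (-1/2 + 1/2 + (1/6)*16)) = 40 + (-3 + (-1/2 + 1/2 + 8/3)) = 40 + (-3 + 8/3) = 40 - 1/3 = 119/3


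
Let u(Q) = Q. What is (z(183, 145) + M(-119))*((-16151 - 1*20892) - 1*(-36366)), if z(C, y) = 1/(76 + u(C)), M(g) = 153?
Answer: -26828156/259 ≈ -1.0358e+5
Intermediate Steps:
z(C, y) = 1/(76 + C)
(z(183, 145) + M(-119))*((-16151 - 1*20892) - 1*(-36366)) = (1/(76 + 183) + 153)*((-16151 - 1*20892) - 1*(-36366)) = (1/259 + 153)*((-16151 - 20892) + 36366) = (1/259 + 153)*(-37043 + 36366) = (39628/259)*(-677) = -26828156/259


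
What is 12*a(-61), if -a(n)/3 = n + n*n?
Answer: -131760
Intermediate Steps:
a(n) = -3*n - 3*n² (a(n) = -3*(n + n*n) = -3*(n + n²) = -3*n - 3*n²)
12*a(-61) = 12*(-3*(-61)*(1 - 61)) = 12*(-3*(-61)*(-60)) = 12*(-10980) = -131760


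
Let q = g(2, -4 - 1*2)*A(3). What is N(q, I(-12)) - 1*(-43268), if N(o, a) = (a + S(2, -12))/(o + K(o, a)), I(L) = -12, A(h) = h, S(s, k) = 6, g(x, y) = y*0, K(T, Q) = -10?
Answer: 216343/5 ≈ 43269.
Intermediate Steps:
g(x, y) = 0
q = 0 (q = 0*3 = 0)
N(o, a) = (6 + a)/(-10 + o) (N(o, a) = (a + 6)/(o - 10) = (6 + a)/(-10 + o))
N(q, I(-12)) - 1*(-43268) = (6 - 12)/(-10 + 0) - 1*(-43268) = -6/(-10) + 43268 = -⅒*(-6) + 43268 = ⅗ + 43268 = 216343/5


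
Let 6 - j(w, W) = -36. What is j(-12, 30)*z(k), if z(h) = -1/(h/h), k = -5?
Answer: -42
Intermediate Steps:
j(w, W) = 42 (j(w, W) = 6 - 1*(-36) = 6 + 36 = 42)
z(h) = -1 (z(h) = -1/1 = -1*1 = -1)
j(-12, 30)*z(k) = 42*(-1) = -42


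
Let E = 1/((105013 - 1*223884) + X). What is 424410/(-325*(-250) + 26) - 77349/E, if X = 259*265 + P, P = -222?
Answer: 52868356226467/13546 ≈ 3.9029e+9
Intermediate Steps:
X = 68413 (X = 259*265 - 222 = 68635 - 222 = 68413)
E = -1/50458 (E = 1/((105013 - 1*223884) + 68413) = 1/((105013 - 223884) + 68413) = 1/(-118871 + 68413) = 1/(-50458) = -1/50458 ≈ -1.9818e-5)
424410/(-325*(-250) + 26) - 77349/E = 424410/(-325*(-250) + 26) - 77349/(-1/50458) = 424410/(81250 + 26) - 77349*(-50458) = 424410/81276 + 3902875842 = 424410*(1/81276) + 3902875842 = 70735/13546 + 3902875842 = 52868356226467/13546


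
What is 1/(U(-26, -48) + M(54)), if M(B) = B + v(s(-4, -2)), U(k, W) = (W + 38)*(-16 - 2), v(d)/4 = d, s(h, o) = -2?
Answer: 1/226 ≈ 0.0044248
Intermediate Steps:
v(d) = 4*d
U(k, W) = -684 - 18*W (U(k, W) = (38 + W)*(-18) = -684 - 18*W)
M(B) = -8 + B (M(B) = B + 4*(-2) = B - 8 = -8 + B)
1/(U(-26, -48) + M(54)) = 1/((-684 - 18*(-48)) + (-8 + 54)) = 1/((-684 + 864) + 46) = 1/(180 + 46) = 1/226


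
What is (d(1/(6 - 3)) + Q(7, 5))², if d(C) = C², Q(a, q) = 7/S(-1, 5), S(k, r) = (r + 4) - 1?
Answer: 5041/5184 ≈ 0.97241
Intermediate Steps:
S(k, r) = 3 + r (S(k, r) = (4 + r) - 1 = 3 + r)
Q(a, q) = 7/8 (Q(a, q) = 7/(3 + 5) = 7/8)
(d(1/(6 - 3)) + Q(7, 5))² = ((1/(6 - 3))² + 7/8)² = ((1/3)² + 7/8)² = ((⅓)² + 7/8)² = (⅑ + 7/8)² = (71/72)² = 5041/5184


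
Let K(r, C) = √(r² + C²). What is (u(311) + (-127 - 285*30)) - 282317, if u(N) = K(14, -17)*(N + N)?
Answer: -290994 + 622*√485 ≈ -2.7730e+5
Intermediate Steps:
K(r, C) = √(C² + r²)
u(N) = 2*N*√485 (u(N) = √((-17)² + 14²)*(N + N) = √(289 + 196)*(2*N) = √485*(2*N) = 2*N*√485)
(u(311) + (-127 - 285*30)) - 282317 = (2*311*√485 + (-127 - 285*30)) - 282317 = (622*√485 + (-127 - 8550)) - 282317 = (622*√485 - 8677) - 282317 = (-8677 + 622*√485) - 282317 = -290994 + 622*√485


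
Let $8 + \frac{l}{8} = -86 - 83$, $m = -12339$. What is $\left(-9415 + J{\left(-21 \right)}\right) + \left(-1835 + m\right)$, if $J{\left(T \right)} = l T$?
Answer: $6147$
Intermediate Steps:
$l = -1416$ ($l = -64 + 8 \left(-86 - 83\right) = -64 + 8 \left(-169\right) = -64 - 1352 = -1416$)
$J{\left(T \right)} = - 1416 T$
$\left(-9415 + J{\left(-21 \right)}\right) + \left(-1835 + m\right) = \left(-9415 - -29736\right) - 14174 = \left(-9415 + 29736\right) - 14174 = 20321 - 14174 = 6147$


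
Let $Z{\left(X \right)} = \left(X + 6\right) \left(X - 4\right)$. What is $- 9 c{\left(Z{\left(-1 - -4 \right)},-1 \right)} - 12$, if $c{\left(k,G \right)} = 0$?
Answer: $-12$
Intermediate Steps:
$Z{\left(X \right)} = \left(-4 + X\right) \left(6 + X\right)$ ($Z{\left(X \right)} = \left(6 + X\right) \left(-4 + X\right) = \left(-4 + X\right) \left(6 + X\right)$)
$- 9 c{\left(Z{\left(-1 - -4 \right)},-1 \right)} - 12 = \left(-9\right) 0 - 12 = 0 - 12 = -12$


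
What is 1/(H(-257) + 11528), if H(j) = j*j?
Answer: 1/77577 ≈ 1.2890e-5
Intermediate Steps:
H(j) = j²
1/(H(-257) + 11528) = 1/((-257)² + 11528) = 1/(66049 + 11528) = 1/77577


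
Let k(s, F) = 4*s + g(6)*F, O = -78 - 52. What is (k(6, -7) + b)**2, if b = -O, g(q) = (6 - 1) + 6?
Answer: 5929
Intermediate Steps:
O = -130
g(q) = 11 (g(q) = 5 + 6 = 11)
b = 130 (b = -1*(-130) = 130)
k(s, F) = 4*s + 11*F
(k(6, -7) + b)**2 = ((4*6 + 11*(-7)) + 130)**2 = ((24 - 77) + 130)**2 = (-53 + 130)**2 = 77**2 = 5929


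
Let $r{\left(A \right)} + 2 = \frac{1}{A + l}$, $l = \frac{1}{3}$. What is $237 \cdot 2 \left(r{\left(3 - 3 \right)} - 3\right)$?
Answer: $-948$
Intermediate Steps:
$l = \frac{1}{3} \approx 0.33333$
$r{\left(A \right)} = -2 + \frac{1}{\frac{1}{3} + A}$ ($r{\left(A \right)} = -2 + \frac{1}{A + \frac{1}{3}} = -2 + \frac{1}{\frac{1}{3} + A}$)
$237 \cdot 2 \left(r{\left(3 - 3 \right)} - 3\right) = 237 \cdot 2 \left(\frac{1 - 6 \left(3 - 3\right)}{1 + 3 \left(3 - 3\right)} - 3\right) = 237 \cdot 2 \left(\frac{1 - 0}{1 + 3 \cdot 0} - 3\right) = 237 \cdot 2 \left(\frac{1 + 0}{1 + 0} - 3\right) = 237 \cdot 2 \left(1^{-1} \cdot 1 - 3\right) = 237 \cdot 2 \left(1 \cdot 1 - 3\right) = 237 \cdot 2 \left(1 - 3\right) = 237 \cdot 2 \left(-2\right) = 237 \left(-4\right) = -948$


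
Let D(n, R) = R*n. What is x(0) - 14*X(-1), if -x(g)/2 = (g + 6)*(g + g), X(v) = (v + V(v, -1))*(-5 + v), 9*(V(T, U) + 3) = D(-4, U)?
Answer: -896/3 ≈ -298.67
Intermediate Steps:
V(T, U) = -3 - 4*U/9 (V(T, U) = -3 + (U*(-4))/9 = -3 + (-4*U)/9 = -3 - 4*U/9)
X(v) = (-5 + v)*(-23/9 + v) (X(v) = (v + (-3 - 4/9*(-1)))*(-5 + v) = (v + (-3 + 4/9))*(-5 + v) = (v - 23/9)*(-5 + v) = (-23/9 + v)*(-5 + v) = (-5 + v)*(-23/9 + v))
x(g) = -4*g*(6 + g) (x(g) = -2*(g + 6)*(g + g) = -2*(6 + g)*2*g = -4*g*(6 + g))
x(0) - 14*X(-1) = -4*0*(6 + 0) - 14*(115/9 + (-1)² - 68/9*(-1)) = -4*0*6 - 14*(115/9 + 1 + 68/9) = 0 - 14*64/3 = 0 - 896/3 = -896/3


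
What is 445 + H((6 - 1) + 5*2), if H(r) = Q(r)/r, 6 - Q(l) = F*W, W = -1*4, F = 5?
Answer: 6701/15 ≈ 446.73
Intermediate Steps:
W = -4
Q(l) = 26 (Q(l) = 6 - 5*(-4) = 6 - 1*(-20) = 6 + 20 = 26)
H(r) = 26/r
445 + H((6 - 1) + 5*2) = 445 + 26/((6 - 1) + 5*2) = 445 + 26/(5 + 10) = 445 + 26/15 = 6701/15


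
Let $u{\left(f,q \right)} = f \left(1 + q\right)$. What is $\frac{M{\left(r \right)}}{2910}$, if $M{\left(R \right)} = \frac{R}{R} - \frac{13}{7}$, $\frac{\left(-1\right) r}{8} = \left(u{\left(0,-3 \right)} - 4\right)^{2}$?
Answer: $- \frac{1}{3395} \approx -0.00029455$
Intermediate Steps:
$r = -128$ ($r = - 8 \left(0 \left(1 - 3\right) - 4\right)^{2} = - 8 \left(0 \left(-2\right) - 4\right)^{2} = - 8 \left(0 - 4\right)^{2} = - 8 \left(-4\right)^{2} = \left(-8\right) 16 = -128$)
$M{\left(R \right)} = - \frac{6}{7}$ ($M{\left(R \right)} = 1 - \frac{13}{7} = - \frac{6}{7}$)
$\frac{M{\left(r \right)}}{2910} = - \frac{6}{7 \cdot 2910} = \left(- \frac{6}{7}\right) \frac{1}{2910} = - \frac{1}{3395}$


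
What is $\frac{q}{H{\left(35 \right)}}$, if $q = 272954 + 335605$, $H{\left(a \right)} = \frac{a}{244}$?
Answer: $\frac{21212628}{5} \approx 4.2425 \cdot 10^{6}$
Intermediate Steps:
$H{\left(a \right)} = \frac{a}{244}$ ($H{\left(a \right)} = a \frac{1}{244} = \frac{a}{244}$)
$q = 608559$
$\frac{q}{H{\left(35 \right)}} = \frac{608559}{\frac{1}{244} \cdot 35} = \frac{608559}{\frac{35}{244}} = 608559 \cdot \frac{244}{35} = \frac{21212628}{5}$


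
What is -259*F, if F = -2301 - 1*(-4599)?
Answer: -595182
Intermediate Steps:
F = 2298 (F = -2301 + 4599 = 2298)
-259*F = -259*2298 = -595182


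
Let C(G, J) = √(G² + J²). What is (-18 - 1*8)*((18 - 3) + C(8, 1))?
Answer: -390 - 26*√65 ≈ -599.62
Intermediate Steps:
(-18 - 1*8)*((18 - 3) + C(8, 1)) = (-18 - 1*8)*((18 - 3) + √(8² + 1²)) = (-18 - 8)*(15 + √(64 + 1)) = -26*(15 + √65) = -390 - 26*√65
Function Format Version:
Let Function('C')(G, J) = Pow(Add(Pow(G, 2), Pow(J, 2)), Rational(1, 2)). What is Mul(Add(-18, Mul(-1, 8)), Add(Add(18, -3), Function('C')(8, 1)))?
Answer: Add(-390, Mul(-26, Pow(65, Rational(1, 2)))) ≈ -599.62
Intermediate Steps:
Mul(Add(-18, Mul(-1, 8)), Add(Add(18, -3), Function('C')(8, 1))) = Mul(Add(-18, Mul(-1, 8)), Add(Add(18, -3), Pow(Add(Pow(8, 2), Pow(1, 2)), Rational(1, 2)))) = Mul(Add(-18, -8), Add(15, Pow(Add(64, 1), Rational(1, 2)))) = Mul(-26, Add(15, Pow(65, Rational(1, 2)))) = Add(-390, Mul(-26, Pow(65, Rational(1, 2))))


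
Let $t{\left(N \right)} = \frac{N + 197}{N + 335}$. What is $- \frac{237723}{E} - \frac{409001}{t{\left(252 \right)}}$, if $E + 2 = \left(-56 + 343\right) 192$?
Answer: $- \frac{13229192548501}{24740798} \approx -5.3471 \cdot 10^{5}$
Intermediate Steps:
$t{\left(N \right)} = \frac{197 + N}{335 + N}$
$E = 55102$ ($E = -2 + \left(-56 + 343\right) 192 = -2 + 287 \cdot 192 = -2 + 55104 = 55102$)
$- \frac{237723}{E} - \frac{409001}{t{\left(252 \right)}} = - \frac{237723}{55102} - \frac{409001}{\frac{1}{335 + 252} \left(197 + 252\right)} = \left(-237723\right) \frac{1}{55102} - \frac{409001}{\frac{1}{587} \cdot 449} = - \frac{237723}{55102} - \frac{409001}{\frac{1}{587} \cdot 449} = - \frac{237723}{55102} - \frac{409001}{\frac{449}{587}} = - \frac{237723}{55102} - \frac{240083587}{449} = - \frac{13229192548501}{24740798}$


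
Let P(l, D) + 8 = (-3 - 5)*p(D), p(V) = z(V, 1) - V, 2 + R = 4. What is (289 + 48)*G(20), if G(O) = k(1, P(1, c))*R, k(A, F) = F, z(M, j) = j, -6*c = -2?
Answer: -26960/3 ≈ -8986.7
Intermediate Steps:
R = 2 (R = -2 + 4 = 2)
c = ⅓ (c = -⅙*(-2) = ⅓ ≈ 0.33333)
p(V) = 1 - V
P(l, D) = -16 + 8*D (P(l, D) = -8 + (-3 - 5)*(1 - D) = -8 - 8*(1 - D) = -8 + (-8 + 8*D) = -16 + 8*D)
G(O) = -80/3 (G(O) = (-16 + 8*(⅓))*2 = (-16 + 8/3)*2 = -40/3*2 = -80/3)
(289 + 48)*G(20) = (289 + 48)*(-80/3) = 337*(-80/3) = -26960/3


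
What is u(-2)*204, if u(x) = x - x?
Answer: 0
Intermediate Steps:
u(x) = 0
u(-2)*204 = 0*204 = 0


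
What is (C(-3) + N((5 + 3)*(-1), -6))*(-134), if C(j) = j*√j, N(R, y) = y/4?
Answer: 201 + 402*I*√3 ≈ 201.0 + 696.28*I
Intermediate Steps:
N(R, y) = y/4 (N(R, y) = y*(¼) = y/4)
C(j) = j^(3/2)
(C(-3) + N((5 + 3)*(-1), -6))*(-134) = ((-3)^(3/2) + (¼)*(-6))*(-134) = (-3*I*√3 - 3/2)*(-134) = (-3/2 - 3*I*√3)*(-134) = 201 + 402*I*√3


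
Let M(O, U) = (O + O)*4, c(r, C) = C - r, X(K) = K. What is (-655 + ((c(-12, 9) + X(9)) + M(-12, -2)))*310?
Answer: -223510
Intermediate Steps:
M(O, U) = 8*O (M(O, U) = (2*O)*4 = 8*O)
(-655 + ((c(-12, 9) + X(9)) + M(-12, -2)))*310 = (-655 + (((9 - 1*(-12)) + 9) + 8*(-12)))*310 = (-655 + (((9 + 12) + 9) - 96))*310 = (-655 + ((21 + 9) - 96))*310 = (-655 + (30 - 96))*310 = (-655 - 66)*310 = -721*310 = -223510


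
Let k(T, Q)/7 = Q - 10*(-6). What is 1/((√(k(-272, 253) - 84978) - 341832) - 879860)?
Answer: -1221692/1492531425651 - I*√82787/1492531425651 ≈ -8.1854e-7 - 1.9278e-10*I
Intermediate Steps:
k(T, Q) = 420 + 7*Q (k(T, Q) = 7*(Q - 10*(-6)) = 7*(Q + 60) = 7*(60 + Q) = 420 + 7*Q)
1/((√(k(-272, 253) - 84978) - 341832) - 879860) = 1/((√((420 + 7*253) - 84978) - 341832) - 879860) = 1/((√((420 + 1771) - 84978) - 341832) - 879860) = 1/((√(2191 - 84978) - 341832) - 879860) = 1/((√(-82787) - 341832) - 879860) = 1/((I*√82787 - 341832) - 879860) = 1/((-341832 + I*√82787) - 879860) = 1/(-1221692 + I*√82787)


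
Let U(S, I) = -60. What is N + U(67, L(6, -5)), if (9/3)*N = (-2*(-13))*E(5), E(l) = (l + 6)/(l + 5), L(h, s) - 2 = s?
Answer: -757/15 ≈ -50.467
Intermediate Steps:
L(h, s) = 2 + s
E(l) = (6 + l)/(5 + l)
N = 143/15 (N = ((-2*(-13))*((6 + 5)/(5 + 5)))/3 = (26*(11/10))/3 = (⅓)*(143/5) = 143/15 ≈ 9.5333)
N + U(67, L(6, -5)) = 143/15 - 60 = -757/15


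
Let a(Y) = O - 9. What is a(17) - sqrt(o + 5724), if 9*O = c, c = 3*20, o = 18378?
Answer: -7/3 - 3*sqrt(2678) ≈ -157.58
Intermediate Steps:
c = 60
O = 20/3 (O = (1/9)*60 = 20/3 ≈ 6.6667)
a(Y) = -7/3 (a(Y) = 20/3 - 9 = -7/3)
a(17) - sqrt(o + 5724) = -7/3 - sqrt(18378 + 5724) = -7/3 - sqrt(24102) = -7/3 - 3*sqrt(2678)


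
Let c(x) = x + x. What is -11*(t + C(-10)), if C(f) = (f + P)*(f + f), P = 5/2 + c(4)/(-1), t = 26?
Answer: -3696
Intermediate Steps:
c(x) = 2*x
P = -11/2 (P = 5/2 + (2*4)/(-1) = 5*(1/2) + 8*(-1) = 5/2 - 8 = -11/2 ≈ -5.5000)
C(f) = 2*f*(-11/2 + f) (C(f) = (f - 11/2)*(f + f) = (-11/2 + f)*(2*f) = 2*f*(-11/2 + f))
-11*(t + C(-10)) = -11*(26 - 10*(-11 + 2*(-10))) = -11*(26 - 10*(-11 - 20)) = -11*(26 - 10*(-31)) = -11*(26 + 310) = -11*336 = -3696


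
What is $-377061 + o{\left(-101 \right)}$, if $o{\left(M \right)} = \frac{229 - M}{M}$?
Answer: $- \frac{38083491}{101} \approx -3.7706 \cdot 10^{5}$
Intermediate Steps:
$o{\left(M \right)} = \frac{229 - M}{M}$
$-377061 + o{\left(-101 \right)} = -377061 + \frac{229 - -101}{-101} = -377061 - \frac{229 + 101}{101} = -377061 - \frac{330}{101} = - \frac{38083491}{101}$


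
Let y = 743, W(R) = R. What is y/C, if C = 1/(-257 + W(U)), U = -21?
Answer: -206554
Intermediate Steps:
C = -1/278 (C = 1/(-257 - 21) = 1/(-278) = -1/278 ≈ -0.0035971)
y/C = 743/(-1/278) = 743*(-278) = -206554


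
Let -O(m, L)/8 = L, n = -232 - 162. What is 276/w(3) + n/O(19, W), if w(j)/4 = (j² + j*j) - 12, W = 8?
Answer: 565/32 ≈ 17.656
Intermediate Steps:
n = -394
O(m, L) = -8*L
w(j) = -48 + 8*j² (w(j) = 4*((j² + j*j) - 12) = 4*((j² + j²) - 12) = 4*(2*j² - 12) = 4*(-12 + 2*j²) = -48 + 8*j²)
276/w(3) + n/O(19, W) = 276/(-48 + 8*3²) - 394/((-8*8)) = 276/(-48 + 8*9) - 394/(-64) = 276/(-48 + 72) - 394*(-1/64) = 276/24 + 197/32 = 276*(1/24) + 197/32 = 23/2 + 197/32 = 565/32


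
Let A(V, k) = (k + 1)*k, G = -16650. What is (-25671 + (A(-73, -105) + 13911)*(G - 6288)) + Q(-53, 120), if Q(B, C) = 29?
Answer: -569599120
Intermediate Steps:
A(V, k) = k*(1 + k) (A(V, k) = (1 + k)*k = k*(1 + k))
(-25671 + (A(-73, -105) + 13911)*(G - 6288)) + Q(-53, 120) = (-25671 + (-105*(1 - 105) + 13911)*(-16650 - 6288)) + 29 = (-25671 + (-105*(-104) + 13911)*(-22938)) + 29 = (-25671 + (10920 + 13911)*(-22938)) + 29 = (-25671 + 24831*(-22938)) + 29 = (-25671 - 569573478) + 29 = -569599149 + 29 = -569599120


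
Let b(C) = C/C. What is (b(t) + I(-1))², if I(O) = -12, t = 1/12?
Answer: 121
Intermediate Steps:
t = 1/12 ≈ 0.083333
b(C) = 1
(b(t) + I(-1))² = (1 - 12)² = (-11)² = 121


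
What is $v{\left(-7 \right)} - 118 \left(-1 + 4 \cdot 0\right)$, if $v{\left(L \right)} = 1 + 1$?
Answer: $120$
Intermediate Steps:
$v{\left(L \right)} = 2$
$v{\left(-7 \right)} - 118 \left(-1 + 4 \cdot 0\right) = 2 - 118 \left(-1 + 4 \cdot 0\right) = 2 - 118 \left(-1 + 0\right) = 2 - -118 = 2 + 118 = 120$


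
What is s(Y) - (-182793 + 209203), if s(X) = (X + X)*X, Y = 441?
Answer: 362552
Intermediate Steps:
s(X) = 2*X² (s(X) = (2*X)*X = 2*X²)
s(Y) - (-182793 + 209203) = 2*441² - (-182793 + 209203) = 2*194481 - 1*26410 = 388962 - 26410 = 362552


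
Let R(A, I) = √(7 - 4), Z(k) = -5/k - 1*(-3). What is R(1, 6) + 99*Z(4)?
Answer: 693/4 + √3 ≈ 174.98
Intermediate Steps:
Z(k) = 3 - 5/k (Z(k) = -5/k + 3 = 3 - 5/k)
R(A, I) = √3
R(1, 6) + 99*Z(4) = √3 + 99*(3 - 5/4) = √3 + 99*(7/4) = √3 + 693/4 = 693/4 + √3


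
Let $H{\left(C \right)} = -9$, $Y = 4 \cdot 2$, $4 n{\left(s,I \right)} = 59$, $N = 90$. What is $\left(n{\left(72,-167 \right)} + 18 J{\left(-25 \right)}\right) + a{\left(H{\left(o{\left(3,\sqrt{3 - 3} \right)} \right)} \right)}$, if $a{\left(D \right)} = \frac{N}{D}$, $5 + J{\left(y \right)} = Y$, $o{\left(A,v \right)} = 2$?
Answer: $\frac{235}{4} \approx 58.75$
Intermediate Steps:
$n{\left(s,I \right)} = \frac{59}{4}$ ($n{\left(s,I \right)} = \frac{1}{4} \cdot 59 = \frac{59}{4}$)
$Y = 8$
$J{\left(y \right)} = 3$ ($J{\left(y \right)} = -5 + 8 = 3$)
$a{\left(D \right)} = \frac{90}{D}$
$\left(n{\left(72,-167 \right)} + 18 J{\left(-25 \right)}\right) + a{\left(H{\left(o{\left(3,\sqrt{3 - 3} \right)} \right)} \right)} = \left(\frac{59}{4} + 18 \cdot 3\right) + \frac{90}{-9} = \left(\frac{59}{4} + 54\right) + 90 \left(- \frac{1}{9}\right) = \frac{275}{4} - 10 = \frac{235}{4}$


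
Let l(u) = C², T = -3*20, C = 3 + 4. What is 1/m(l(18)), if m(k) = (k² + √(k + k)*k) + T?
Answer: 2341/5244983 - 343*√2/5244983 ≈ 0.00035385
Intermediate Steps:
C = 7
T = -60
l(u) = 49 (l(u) = 7² = 49)
m(k) = -60 + k² + √2*k^(3/2) (m(k) = (k² + √(k + k)*k) - 60 = (k² + √(2*k)*k) - 60 = (k² + (√2*√k)*k) - 60 = (k² + √2*k^(3/2)) - 60 = -60 + k² + √2*k^(3/2))
1/m(l(18)) = 1/(-60 + 49² + √2*49^(3/2)) = 1/(-60 + 2401 + √2*343) = 1/(-60 + 2401 + 343*√2) = 1/(2341 + 343*√2)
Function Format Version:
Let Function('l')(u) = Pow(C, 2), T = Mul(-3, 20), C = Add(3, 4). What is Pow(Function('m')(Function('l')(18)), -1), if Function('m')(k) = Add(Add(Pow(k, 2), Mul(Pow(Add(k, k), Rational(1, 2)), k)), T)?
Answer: Add(Rational(2341, 5244983), Mul(Rational(-343, 5244983), Pow(2, Rational(1, 2)))) ≈ 0.00035385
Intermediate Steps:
C = 7
T = -60
Function('l')(u) = 49 (Function('l')(u) = Pow(7, 2) = 49)
Function('m')(k) = Add(-60, Pow(k, 2), Mul(Pow(2, Rational(1, 2)), Pow(k, Rational(3, 2)))) (Function('m')(k) = Add(Add(Pow(k, 2), Mul(Pow(Add(k, k), Rational(1, 2)), k)), -60) = Add(Add(Pow(k, 2), Mul(Pow(Mul(2, k), Rational(1, 2)), k)), -60) = Add(Add(Pow(k, 2), Mul(Mul(Pow(2, Rational(1, 2)), Pow(k, Rational(1, 2))), k)), -60) = Add(Add(Pow(k, 2), Mul(Pow(2, Rational(1, 2)), Pow(k, Rational(3, 2)))), -60) = Add(-60, Pow(k, 2), Mul(Pow(2, Rational(1, 2)), Pow(k, Rational(3, 2)))))
Pow(Function('m')(Function('l')(18)), -1) = Pow(Add(-60, Pow(49, 2), Mul(Pow(2, Rational(1, 2)), Pow(49, Rational(3, 2)))), -1) = Pow(Add(-60, 2401, Mul(Pow(2, Rational(1, 2)), 343)), -1) = Pow(Add(-60, 2401, Mul(343, Pow(2, Rational(1, 2)))), -1) = Pow(Add(2341, Mul(343, Pow(2, Rational(1, 2)))), -1)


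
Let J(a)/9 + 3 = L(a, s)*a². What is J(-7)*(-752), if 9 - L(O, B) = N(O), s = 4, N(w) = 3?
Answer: -1969488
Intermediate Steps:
L(O, B) = 6 (L(O, B) = 9 - 1*3 = 9 - 3 = 6)
J(a) = -27 + 54*a² (J(a) = -27 + 9*(6*a²) = -27 + 54*a²)
J(-7)*(-752) = (-27 + 54*(-7)²)*(-752) = (-27 + 54*49)*(-752) = (-27 + 2646)*(-752) = 2619*(-752) = -1969488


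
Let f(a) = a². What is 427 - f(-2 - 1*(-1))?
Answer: 426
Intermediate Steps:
427 - f(-2 - 1*(-1)) = 427 - (-2 - 1*(-1))² = 427 - (-2 + 1)² = 427 - 1*(-1)² = 427 - 1*1 = 427 - 1 = 426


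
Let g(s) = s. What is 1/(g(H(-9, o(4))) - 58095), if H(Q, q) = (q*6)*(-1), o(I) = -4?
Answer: -1/58071 ≈ -1.7220e-5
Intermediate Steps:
H(Q, q) = -6*q (H(Q, q) = (6*q)*(-1) = -6*q)
1/(g(H(-9, o(4))) - 58095) = 1/(-6*(-4) - 58095) = 1/(24 - 58095) = 1/(-58071) = -1/58071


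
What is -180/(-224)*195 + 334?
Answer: 27479/56 ≈ 490.70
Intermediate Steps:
-180/(-224)*195 + 334 = -180*(-1/224)*195 + 334 = (45/56)*195 + 334 = 8775/56 + 334 = 27479/56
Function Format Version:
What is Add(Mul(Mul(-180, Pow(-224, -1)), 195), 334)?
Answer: Rational(27479, 56) ≈ 490.70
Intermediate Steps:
Add(Mul(Mul(-180, Pow(-224, -1)), 195), 334) = Add(Mul(Mul(-180, Rational(-1, 224)), 195), 334) = Add(Mul(Rational(45, 56), 195), 334) = Add(Rational(8775, 56), 334) = Rational(27479, 56)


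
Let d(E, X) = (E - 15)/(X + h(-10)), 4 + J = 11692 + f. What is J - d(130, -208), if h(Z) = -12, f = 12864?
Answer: 1080311/44 ≈ 24553.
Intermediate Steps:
J = 24552 (J = -4 + (11692 + 12864) = -4 + 24556 = 24552)
d(E, X) = (-15 + E)/(-12 + X) (d(E, X) = (E - 15)/(X - 12) = (-15 + E)/(-12 + X))
J - d(130, -208) = 24552 - (-15 + 130)/(-12 - 208) = 24552 - 115/(-220) = 24552 - (-1)*115/220 = 24552 - 1*(-23/44) = 24552 + 23/44 = 1080311/44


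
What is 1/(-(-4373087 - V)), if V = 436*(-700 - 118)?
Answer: 1/4016439 ≈ 2.4898e-7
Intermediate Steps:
V = -356648 (V = 436*(-818) = -356648)
1/(-(-4373087 - V)) = 1/(-(-4373087 - 1*(-356648))) = 1/(-(-4373087 + 356648)) = 1/(-1*(-4016439)) = 1/4016439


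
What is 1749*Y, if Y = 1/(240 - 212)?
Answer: 1749/28 ≈ 62.464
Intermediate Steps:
Y = 1/28 ≈ 0.035714
1749*Y = 1749*(1/28) = 1749/28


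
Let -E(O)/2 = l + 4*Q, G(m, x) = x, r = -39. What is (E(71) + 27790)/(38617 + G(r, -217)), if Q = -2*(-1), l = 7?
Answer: 347/480 ≈ 0.72292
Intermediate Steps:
Q = 2
E(O) = -30 (E(O) = -2*(7 + 4*2) = -2*(7 + 8) = -2*15 = -30)
(E(71) + 27790)/(38617 + G(r, -217)) = (-30 + 27790)/(38617 - 217) = 27760/38400 = 27760*(1/38400) = 347/480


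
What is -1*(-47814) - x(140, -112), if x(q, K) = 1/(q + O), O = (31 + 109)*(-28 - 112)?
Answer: 930460441/19460 ≈ 47814.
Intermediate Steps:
O = -19600 (O = 140*(-140) = -19600)
x(q, K) = 1/(-19600 + q) (x(q, K) = 1/(q - 19600) = 1/(-19600 + q))
-1*(-47814) - x(140, -112) = -1*(-47814) - 1/(-19600 + 140) = 47814 - 1/(-19460) = 47814 - 1*(-1/19460) = 47814 + 1/19460 = 930460441/19460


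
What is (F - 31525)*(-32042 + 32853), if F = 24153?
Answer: -5978692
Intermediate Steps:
(F - 31525)*(-32042 + 32853) = (24153 - 31525)*(-32042 + 32853) = -7372*811 = -5978692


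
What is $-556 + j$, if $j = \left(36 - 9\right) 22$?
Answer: $38$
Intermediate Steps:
$j = 594$ ($j = 27 \cdot 22 = 594$)
$-556 + j = -556 + 594 = 38$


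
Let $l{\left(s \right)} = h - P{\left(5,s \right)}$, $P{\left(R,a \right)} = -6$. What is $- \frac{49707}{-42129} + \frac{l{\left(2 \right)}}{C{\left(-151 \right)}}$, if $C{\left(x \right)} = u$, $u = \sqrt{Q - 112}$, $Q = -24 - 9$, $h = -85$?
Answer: $\frac{5523}{4681} + \frac{79 i \sqrt{145}}{145} \approx 1.1799 + 6.5606 i$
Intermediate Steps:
$Q = -33$
$u = i \sqrt{145}$ ($u = \sqrt{-33 - 112} = \sqrt{-145} = i \sqrt{145} \approx 12.042 i$)
$C{\left(x \right)} = i \sqrt{145}$
$l{\left(s \right)} = -79$ ($l{\left(s \right)} = -85 - -6 = -85 + 6 = -79$)
$- \frac{49707}{-42129} + \frac{l{\left(2 \right)}}{C{\left(-151 \right)}} = - \frac{49707}{-42129} - \frac{79}{i \sqrt{145}} = \left(-49707\right) \left(- \frac{1}{42129}\right) - 79 \left(- \frac{i \sqrt{145}}{145}\right) = \frac{5523}{4681} + \frac{79 i \sqrt{145}}{145}$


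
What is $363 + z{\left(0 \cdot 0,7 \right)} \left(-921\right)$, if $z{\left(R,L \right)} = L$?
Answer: $-6084$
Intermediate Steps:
$363 + z{\left(0 \cdot 0,7 \right)} \left(-921\right) = 363 + 7 \left(-921\right) = 363 - 6447 = -6084$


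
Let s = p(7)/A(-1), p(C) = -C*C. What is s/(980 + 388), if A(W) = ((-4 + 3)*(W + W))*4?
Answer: -49/10944 ≈ -0.0044773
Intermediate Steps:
A(W) = -8*W (A(W) = -2*W*4 = -8*W)
p(C) = -C**2
s = -49/8 (s = (-1*7**2)/((-8*(-1))) = -1*49/8 = -49*1/8 = -49/8 ≈ -6.1250)
s/(980 + 388) = -49/(8*(980 + 388)) = -49/8/1368 = -49/8*1/1368 = -49/10944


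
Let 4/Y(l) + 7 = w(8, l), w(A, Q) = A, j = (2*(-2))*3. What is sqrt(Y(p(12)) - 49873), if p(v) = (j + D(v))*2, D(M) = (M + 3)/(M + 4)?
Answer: 3*I*sqrt(5541) ≈ 223.31*I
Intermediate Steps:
j = -12 (j = -4*3 = -12)
D(M) = (3 + M)/(4 + M)
p(v) = -24 + 2*(3 + v)/(4 + v) (p(v) = (-12 + (3 + v)/(4 + v))*2 = -24 + 2*(3 + v)/(4 + v))
Y(l) = 4 (Y(l) = 4/(-7 + 8) = 4/1 = 4*1 = 4)
sqrt(Y(p(12)) - 49873) = sqrt(4 - 49873) = sqrt(-49869) = 3*I*sqrt(5541)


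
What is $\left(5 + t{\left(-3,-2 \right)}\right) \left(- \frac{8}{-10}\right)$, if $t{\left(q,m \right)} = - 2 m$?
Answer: $\frac{36}{5} \approx 7.2$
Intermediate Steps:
$\left(5 + t{\left(-3,-2 \right)}\right) \left(- \frac{8}{-10}\right) = \left(5 - -4\right) \left(- \frac{8}{-10}\right) = \left(5 + 4\right) \left(\left(-8\right) \left(- \frac{1}{10}\right)\right) = 9 \cdot \frac{4}{5} = \frac{36}{5}$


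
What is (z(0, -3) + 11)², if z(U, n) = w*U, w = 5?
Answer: 121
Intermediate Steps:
z(U, n) = 5*U
(z(0, -3) + 11)² = (5*0 + 11)² = (0 + 11)² = 11² = 121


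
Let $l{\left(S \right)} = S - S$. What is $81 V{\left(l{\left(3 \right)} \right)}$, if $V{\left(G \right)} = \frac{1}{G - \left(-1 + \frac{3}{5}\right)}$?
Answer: $\frac{405}{2} \approx 202.5$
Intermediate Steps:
$l{\left(S \right)} = 0$
$V{\left(G \right)} = \frac{1}{\frac{2}{5} + G}$ ($V{\left(G \right)} = \frac{1}{G - - \frac{2}{5}} = \frac{1}{G + \left(1 - \frac{3}{5}\right)} = \frac{1}{G + \frac{2}{5}} = \frac{1}{\frac{2}{5} + G}$)
$81 V{\left(l{\left(3 \right)} \right)} = 81 \frac{5}{2 + 5 \cdot 0} = 81 \frac{5}{2 + 0} = 81 \cdot \frac{5}{2} = \frac{405}{2}$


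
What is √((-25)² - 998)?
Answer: I*√373 ≈ 19.313*I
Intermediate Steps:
√((-25)² - 998) = √(625 - 998) = √(-373) = I*√373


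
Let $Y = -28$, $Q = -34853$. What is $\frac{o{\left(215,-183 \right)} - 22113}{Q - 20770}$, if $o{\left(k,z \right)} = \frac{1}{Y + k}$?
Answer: $\frac{4135130}{10401501} \approx 0.39755$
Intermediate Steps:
$o{\left(k,z \right)} = \frac{1}{-28 + k}$
$\frac{o{\left(215,-183 \right)} - 22113}{Q - 20770} = \frac{\frac{1}{-28 + 215} - 22113}{-34853 - 20770} = \frac{\frac{1}{187} - 22113}{-55623} = \left(\frac{1}{187} - 22113\right) \left(- \frac{1}{55623}\right) = \left(- \frac{4135130}{187}\right) \left(- \frac{1}{55623}\right) = \frac{4135130}{10401501}$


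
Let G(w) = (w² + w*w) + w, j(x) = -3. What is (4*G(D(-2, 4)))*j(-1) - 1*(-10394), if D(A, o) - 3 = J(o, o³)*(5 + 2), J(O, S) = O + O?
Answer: -73858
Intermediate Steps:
J(O, S) = 2*O
D(A, o) = 3 + 14*o (D(A, o) = 3 + (2*o)*(5 + 2) = 3 + (2*o)*7 = 3 + 14*o)
G(w) = w + 2*w² (G(w) = (w² + w²) + w = 2*w² + w = w + 2*w²)
(4*G(D(-2, 4)))*j(-1) - 1*(-10394) = (4*((3 + 14*4)*(1 + 2*(3 + 14*4))))*(-3) - 1*(-10394) = (4*((3 + 56)*(1 + 2*(3 + 56))))*(-3) + 10394 = (4*(59*(1 + 2*59)))*(-3) + 10394 = (4*(59*(1 + 118)))*(-3) + 10394 = (4*(59*119))*(-3) + 10394 = (4*7021)*(-3) + 10394 = 28084*(-3) + 10394 = -84252 + 10394 = -73858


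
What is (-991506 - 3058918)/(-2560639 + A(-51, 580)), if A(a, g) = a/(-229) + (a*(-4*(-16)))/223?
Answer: 25855375301/16345610987 ≈ 1.5818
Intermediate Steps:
A(a, g) = 14433*a/51067 (A(a, g) = a*(-1/229) + (a*64)*(1/223) = -a/229 + (64*a)*(1/223) = -a/229 + 64*a/223 = 14433*a/51067)
(-991506 - 3058918)/(-2560639 + A(-51, 580)) = (-991506 - 3058918)/(-2560639 + (14433/51067)*(-51)) = -4050424/(-2560639 - 736083/51067) = -4050424/(-130764887896/51067) = -4050424*(-51067/130764887896) = 25855375301/16345610987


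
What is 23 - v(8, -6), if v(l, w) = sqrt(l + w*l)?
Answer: 23 - 2*I*sqrt(10) ≈ 23.0 - 6.3246*I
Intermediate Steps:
v(l, w) = sqrt(l + l*w)
23 - v(8, -6) = 23 - sqrt(8*(1 - 6)) = 23 - sqrt(8*(-5)) = 23 - sqrt(-40) = 23 - 2*I*sqrt(10)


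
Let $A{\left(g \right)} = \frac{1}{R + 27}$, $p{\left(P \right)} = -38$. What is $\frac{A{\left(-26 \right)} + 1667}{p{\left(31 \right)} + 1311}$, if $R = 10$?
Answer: $\frac{61680}{47101} \approx 1.3095$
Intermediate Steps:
$A{\left(g \right)} = \frac{1}{37}$ ($A{\left(g \right)} = \frac{1}{10 + 27} = \frac{1}{37}$)
$\frac{A{\left(-26 \right)} + 1667}{p{\left(31 \right)} + 1311} = \frac{\frac{1}{37} + 1667}{-38 + 1311} = \frac{61680}{37 \cdot 1273} = \frac{61680}{37} \cdot \frac{1}{1273} = \frac{61680}{47101}$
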